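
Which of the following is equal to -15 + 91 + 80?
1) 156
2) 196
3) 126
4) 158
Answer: 1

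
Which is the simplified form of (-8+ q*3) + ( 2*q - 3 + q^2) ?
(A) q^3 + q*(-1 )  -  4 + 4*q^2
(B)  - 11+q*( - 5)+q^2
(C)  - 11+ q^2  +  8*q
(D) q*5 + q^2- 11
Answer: D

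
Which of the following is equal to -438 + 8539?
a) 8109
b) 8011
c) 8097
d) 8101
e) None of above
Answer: d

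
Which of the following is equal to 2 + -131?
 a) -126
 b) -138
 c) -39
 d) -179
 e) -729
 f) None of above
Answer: f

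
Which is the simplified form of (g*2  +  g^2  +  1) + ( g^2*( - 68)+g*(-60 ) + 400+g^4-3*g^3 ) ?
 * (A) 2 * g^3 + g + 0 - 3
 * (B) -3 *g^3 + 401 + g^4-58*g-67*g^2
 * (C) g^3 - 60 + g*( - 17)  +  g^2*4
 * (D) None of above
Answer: B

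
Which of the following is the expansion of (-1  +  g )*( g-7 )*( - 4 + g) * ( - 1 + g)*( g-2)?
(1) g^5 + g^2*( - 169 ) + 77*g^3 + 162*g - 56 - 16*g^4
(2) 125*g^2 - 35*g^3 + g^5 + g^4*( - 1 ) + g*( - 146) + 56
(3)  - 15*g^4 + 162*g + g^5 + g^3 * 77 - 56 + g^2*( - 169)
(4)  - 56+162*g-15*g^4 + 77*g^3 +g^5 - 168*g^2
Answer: 3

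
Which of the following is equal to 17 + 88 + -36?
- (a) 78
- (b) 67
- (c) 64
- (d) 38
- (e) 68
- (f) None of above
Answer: f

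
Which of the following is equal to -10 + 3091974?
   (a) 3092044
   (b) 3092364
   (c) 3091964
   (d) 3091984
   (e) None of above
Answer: c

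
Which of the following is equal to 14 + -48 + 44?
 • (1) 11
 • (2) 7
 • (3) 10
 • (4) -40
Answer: 3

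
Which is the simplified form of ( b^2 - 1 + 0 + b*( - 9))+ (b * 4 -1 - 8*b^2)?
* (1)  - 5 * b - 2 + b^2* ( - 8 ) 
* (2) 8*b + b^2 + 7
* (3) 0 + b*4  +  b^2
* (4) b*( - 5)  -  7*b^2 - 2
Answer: 4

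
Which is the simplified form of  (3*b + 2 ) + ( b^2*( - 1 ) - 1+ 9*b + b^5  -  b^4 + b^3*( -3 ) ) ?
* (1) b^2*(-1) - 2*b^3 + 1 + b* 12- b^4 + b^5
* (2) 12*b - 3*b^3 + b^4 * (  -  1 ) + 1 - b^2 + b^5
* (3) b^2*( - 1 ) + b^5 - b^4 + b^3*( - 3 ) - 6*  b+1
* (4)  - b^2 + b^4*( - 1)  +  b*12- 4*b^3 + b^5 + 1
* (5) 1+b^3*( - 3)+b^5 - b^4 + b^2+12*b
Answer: 2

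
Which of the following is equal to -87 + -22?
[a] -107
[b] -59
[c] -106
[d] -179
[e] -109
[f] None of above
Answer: e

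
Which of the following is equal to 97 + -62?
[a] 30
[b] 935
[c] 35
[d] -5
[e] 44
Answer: c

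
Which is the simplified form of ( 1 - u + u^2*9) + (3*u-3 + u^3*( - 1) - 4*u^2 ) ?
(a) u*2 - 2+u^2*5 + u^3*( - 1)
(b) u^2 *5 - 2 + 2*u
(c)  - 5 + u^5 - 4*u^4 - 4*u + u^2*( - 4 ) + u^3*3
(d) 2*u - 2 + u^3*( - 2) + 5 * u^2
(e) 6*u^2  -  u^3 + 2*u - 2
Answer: a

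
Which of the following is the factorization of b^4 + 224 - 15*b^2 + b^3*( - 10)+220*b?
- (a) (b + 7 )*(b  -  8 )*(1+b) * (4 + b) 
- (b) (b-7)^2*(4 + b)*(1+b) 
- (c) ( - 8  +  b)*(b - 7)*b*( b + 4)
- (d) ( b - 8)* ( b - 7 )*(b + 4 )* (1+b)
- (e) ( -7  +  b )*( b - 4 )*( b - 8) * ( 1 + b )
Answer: d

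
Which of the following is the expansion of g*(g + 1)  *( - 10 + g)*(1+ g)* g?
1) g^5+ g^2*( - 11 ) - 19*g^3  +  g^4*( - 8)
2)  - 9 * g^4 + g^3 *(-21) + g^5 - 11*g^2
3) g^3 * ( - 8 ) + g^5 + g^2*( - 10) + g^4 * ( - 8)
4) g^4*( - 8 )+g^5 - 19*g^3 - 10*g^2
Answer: 4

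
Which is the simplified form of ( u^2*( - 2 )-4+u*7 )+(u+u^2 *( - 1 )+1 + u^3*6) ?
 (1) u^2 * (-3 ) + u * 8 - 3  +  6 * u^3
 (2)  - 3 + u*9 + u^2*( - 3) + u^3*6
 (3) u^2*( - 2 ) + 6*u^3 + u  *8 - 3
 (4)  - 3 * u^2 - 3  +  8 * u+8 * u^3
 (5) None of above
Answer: 1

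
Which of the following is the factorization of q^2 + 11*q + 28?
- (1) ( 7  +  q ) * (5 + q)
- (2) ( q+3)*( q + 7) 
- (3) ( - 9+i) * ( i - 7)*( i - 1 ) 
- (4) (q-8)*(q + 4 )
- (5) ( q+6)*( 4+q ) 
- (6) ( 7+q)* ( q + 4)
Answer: 6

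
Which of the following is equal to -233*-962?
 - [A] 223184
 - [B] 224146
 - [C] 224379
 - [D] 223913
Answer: B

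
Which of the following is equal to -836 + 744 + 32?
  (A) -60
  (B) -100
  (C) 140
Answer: A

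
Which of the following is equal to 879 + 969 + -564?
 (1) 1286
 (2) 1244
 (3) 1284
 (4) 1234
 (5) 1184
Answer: 3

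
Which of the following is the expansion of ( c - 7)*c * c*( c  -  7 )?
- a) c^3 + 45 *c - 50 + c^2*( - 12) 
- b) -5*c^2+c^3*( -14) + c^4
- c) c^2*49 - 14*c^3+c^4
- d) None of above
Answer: c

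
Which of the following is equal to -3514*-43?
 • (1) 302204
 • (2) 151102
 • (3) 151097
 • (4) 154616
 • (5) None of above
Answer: 2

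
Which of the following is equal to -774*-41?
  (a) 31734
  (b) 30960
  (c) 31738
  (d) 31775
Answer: a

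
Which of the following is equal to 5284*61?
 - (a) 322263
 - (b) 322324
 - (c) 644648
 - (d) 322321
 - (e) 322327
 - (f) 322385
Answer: b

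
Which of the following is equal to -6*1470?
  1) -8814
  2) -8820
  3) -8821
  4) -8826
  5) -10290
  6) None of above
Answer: 2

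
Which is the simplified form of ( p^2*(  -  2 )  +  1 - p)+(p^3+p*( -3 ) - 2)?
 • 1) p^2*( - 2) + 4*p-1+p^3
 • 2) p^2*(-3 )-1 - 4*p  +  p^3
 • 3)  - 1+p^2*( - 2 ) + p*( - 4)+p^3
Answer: 3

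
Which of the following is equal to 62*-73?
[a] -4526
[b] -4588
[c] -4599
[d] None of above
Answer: a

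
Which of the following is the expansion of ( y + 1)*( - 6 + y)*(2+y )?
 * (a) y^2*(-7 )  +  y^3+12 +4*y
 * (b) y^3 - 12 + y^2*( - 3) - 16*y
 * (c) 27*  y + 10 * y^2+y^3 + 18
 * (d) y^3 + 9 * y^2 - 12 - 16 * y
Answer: b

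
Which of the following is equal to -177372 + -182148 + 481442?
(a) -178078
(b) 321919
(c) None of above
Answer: c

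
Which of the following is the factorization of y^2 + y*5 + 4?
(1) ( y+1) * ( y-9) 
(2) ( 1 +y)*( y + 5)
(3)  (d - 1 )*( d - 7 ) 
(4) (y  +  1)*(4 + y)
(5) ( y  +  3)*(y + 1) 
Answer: 4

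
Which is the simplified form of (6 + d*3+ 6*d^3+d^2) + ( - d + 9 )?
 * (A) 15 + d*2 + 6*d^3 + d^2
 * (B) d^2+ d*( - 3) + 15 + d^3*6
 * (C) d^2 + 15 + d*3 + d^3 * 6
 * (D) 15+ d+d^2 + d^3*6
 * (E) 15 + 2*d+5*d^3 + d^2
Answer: A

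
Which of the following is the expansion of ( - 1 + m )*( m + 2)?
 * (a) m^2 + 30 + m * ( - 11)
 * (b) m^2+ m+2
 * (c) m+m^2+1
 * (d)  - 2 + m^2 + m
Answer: d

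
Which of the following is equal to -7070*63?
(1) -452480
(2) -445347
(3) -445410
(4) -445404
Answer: 3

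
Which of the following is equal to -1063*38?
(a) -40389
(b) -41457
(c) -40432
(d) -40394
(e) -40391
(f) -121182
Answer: d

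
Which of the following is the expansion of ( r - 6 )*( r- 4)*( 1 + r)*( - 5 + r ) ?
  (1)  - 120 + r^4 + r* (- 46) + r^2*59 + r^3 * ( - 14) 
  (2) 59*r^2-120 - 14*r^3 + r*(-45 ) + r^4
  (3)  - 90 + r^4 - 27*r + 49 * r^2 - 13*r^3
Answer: 1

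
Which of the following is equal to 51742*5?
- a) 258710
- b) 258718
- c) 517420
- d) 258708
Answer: a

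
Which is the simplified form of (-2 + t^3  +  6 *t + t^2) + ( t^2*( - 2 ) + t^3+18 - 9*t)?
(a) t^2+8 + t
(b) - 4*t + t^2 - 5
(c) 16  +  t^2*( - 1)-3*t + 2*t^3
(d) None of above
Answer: c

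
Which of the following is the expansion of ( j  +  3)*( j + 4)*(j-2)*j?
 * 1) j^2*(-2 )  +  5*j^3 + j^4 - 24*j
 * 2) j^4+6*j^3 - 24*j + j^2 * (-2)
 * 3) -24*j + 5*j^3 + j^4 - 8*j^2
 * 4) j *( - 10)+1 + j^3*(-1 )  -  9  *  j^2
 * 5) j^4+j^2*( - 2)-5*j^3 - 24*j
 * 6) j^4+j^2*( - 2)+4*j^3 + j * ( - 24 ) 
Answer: 1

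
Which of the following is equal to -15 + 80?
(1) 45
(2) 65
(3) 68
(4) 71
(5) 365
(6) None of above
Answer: 2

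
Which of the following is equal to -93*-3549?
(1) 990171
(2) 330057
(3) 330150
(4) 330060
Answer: 2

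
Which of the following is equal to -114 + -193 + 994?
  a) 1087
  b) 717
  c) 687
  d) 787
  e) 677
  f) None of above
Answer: c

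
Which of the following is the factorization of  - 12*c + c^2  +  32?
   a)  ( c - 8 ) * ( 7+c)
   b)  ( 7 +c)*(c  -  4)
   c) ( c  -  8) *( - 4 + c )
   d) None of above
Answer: c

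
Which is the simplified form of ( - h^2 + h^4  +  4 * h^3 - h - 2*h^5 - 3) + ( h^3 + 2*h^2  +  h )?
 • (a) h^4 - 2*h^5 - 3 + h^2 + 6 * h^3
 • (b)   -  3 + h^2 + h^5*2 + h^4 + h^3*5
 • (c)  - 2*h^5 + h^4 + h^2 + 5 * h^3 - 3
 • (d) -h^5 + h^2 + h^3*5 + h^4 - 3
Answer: c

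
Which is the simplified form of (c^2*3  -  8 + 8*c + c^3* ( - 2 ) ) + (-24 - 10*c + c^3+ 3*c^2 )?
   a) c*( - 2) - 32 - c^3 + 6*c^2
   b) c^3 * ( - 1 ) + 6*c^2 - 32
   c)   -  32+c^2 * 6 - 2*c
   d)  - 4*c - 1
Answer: a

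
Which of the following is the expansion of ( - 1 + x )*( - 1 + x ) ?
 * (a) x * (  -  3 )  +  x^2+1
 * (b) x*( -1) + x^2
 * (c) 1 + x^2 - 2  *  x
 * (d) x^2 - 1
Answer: c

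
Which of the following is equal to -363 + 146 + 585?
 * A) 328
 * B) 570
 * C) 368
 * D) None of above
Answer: C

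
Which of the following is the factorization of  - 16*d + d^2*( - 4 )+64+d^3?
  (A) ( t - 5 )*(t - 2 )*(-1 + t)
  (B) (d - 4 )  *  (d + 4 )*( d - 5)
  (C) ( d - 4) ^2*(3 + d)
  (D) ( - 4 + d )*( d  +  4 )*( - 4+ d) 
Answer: D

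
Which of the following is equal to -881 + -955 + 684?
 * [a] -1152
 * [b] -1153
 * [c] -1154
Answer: a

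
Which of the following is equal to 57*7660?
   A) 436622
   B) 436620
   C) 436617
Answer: B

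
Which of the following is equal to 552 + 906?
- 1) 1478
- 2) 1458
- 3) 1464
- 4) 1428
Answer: 2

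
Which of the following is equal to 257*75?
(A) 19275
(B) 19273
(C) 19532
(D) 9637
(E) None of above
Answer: A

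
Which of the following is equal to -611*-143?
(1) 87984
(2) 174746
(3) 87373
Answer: 3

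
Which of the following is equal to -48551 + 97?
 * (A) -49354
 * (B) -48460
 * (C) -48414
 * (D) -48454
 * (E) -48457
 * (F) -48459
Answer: D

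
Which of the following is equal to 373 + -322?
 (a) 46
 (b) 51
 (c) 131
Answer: b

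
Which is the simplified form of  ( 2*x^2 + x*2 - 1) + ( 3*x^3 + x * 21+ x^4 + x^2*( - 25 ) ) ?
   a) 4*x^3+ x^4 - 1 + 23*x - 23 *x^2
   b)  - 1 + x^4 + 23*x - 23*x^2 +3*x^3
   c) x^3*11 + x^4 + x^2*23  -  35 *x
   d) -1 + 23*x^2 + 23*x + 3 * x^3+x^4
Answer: b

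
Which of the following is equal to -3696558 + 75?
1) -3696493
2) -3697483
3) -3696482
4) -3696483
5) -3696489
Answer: 4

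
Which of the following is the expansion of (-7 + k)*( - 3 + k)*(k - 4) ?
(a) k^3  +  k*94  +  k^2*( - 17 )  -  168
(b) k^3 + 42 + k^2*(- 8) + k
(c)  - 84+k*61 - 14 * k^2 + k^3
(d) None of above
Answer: c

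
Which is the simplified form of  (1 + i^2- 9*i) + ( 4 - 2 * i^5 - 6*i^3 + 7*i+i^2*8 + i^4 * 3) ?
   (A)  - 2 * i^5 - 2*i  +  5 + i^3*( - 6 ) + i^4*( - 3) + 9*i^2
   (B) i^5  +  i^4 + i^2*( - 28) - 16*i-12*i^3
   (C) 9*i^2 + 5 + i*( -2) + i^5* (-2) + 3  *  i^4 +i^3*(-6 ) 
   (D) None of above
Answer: C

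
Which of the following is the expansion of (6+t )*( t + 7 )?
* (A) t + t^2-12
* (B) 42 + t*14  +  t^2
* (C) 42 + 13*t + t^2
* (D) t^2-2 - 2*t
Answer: C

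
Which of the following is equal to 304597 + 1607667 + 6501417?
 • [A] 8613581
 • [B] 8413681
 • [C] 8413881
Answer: B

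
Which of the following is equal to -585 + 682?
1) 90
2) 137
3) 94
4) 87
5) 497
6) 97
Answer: 6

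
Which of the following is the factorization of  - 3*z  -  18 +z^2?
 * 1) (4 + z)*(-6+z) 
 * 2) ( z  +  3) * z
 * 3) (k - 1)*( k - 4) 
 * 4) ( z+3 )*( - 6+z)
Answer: 4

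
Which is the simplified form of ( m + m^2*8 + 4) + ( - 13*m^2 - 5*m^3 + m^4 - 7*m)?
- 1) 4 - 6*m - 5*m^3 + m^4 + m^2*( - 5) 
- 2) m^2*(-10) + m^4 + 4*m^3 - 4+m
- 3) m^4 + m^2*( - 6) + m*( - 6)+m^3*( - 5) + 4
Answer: 1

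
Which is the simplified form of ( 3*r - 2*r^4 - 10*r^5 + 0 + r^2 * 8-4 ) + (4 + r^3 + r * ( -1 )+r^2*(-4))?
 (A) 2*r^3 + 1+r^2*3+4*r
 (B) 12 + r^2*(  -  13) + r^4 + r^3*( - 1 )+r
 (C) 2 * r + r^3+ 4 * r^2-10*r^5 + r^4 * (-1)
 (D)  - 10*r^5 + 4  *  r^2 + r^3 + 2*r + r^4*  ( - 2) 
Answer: D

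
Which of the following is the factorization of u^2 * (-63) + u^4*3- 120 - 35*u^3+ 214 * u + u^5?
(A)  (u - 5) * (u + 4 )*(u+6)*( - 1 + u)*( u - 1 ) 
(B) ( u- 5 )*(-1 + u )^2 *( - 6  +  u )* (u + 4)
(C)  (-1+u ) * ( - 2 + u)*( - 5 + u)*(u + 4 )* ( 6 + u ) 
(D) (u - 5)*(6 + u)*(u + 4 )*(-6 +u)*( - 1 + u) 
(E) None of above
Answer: A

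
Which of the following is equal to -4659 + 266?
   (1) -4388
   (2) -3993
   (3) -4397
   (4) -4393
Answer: 4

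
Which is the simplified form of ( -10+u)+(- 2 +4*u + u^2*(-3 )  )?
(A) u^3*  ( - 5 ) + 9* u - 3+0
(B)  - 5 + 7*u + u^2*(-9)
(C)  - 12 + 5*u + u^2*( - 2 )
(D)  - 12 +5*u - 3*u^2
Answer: D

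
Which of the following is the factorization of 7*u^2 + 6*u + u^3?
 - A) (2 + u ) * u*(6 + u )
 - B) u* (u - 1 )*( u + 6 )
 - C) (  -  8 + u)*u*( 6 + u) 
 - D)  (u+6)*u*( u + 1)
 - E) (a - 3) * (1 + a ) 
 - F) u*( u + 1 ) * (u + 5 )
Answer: D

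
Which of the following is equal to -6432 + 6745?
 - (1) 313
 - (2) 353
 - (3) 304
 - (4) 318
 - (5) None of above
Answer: 1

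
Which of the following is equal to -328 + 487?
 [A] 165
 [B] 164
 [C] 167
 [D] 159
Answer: D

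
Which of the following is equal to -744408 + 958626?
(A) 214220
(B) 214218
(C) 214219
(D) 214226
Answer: B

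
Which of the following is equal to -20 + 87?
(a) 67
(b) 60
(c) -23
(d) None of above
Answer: a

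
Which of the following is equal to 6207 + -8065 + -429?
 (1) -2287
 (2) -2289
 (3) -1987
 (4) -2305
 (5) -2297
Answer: 1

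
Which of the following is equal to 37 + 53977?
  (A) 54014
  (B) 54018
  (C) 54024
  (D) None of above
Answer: A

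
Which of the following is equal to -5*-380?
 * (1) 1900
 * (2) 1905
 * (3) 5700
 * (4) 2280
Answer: 1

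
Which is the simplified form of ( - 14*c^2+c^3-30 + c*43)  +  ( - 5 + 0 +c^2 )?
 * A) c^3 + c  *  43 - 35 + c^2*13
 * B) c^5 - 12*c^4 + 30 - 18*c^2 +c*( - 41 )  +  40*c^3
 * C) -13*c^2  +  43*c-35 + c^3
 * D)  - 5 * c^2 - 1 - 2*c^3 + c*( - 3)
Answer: C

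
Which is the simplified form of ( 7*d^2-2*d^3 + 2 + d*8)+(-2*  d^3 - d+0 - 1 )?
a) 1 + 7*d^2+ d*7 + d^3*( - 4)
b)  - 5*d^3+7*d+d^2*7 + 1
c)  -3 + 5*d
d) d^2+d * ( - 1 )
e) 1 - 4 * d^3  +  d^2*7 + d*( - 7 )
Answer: a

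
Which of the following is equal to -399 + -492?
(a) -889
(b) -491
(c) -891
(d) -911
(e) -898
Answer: c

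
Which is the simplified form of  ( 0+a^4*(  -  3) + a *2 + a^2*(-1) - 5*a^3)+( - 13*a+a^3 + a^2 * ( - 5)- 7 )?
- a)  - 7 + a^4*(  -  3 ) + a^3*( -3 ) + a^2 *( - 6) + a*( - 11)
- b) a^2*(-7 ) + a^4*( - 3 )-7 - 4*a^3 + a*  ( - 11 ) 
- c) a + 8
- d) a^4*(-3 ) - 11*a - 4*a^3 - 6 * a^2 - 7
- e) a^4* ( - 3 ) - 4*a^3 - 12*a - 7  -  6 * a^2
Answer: d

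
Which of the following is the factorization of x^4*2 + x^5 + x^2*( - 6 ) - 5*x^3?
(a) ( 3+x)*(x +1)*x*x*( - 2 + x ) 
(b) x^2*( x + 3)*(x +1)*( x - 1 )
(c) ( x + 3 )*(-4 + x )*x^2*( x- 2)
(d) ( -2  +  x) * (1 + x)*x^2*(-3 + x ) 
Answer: a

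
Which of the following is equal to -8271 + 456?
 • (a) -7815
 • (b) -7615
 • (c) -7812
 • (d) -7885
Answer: a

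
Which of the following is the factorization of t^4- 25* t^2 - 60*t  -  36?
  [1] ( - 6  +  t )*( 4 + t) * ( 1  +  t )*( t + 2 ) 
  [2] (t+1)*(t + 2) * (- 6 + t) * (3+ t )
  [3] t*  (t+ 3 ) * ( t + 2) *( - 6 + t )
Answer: 2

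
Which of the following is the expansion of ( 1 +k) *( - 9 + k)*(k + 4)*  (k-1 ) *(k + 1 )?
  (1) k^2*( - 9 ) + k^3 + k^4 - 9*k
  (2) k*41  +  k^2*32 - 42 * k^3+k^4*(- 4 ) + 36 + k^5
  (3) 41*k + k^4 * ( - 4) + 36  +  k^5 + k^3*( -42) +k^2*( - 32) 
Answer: 3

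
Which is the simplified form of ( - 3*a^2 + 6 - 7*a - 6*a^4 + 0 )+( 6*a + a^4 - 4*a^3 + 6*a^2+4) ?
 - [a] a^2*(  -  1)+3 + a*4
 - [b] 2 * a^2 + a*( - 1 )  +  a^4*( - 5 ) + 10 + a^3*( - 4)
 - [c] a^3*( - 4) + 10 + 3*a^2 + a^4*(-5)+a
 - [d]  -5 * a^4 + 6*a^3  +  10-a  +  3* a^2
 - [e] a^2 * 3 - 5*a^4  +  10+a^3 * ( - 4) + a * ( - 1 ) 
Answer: e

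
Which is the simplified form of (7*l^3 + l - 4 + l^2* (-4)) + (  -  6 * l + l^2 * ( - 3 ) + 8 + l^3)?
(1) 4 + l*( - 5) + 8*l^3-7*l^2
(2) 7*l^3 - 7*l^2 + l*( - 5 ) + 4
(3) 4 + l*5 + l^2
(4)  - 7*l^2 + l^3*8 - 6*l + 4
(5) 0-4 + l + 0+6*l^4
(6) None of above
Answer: 1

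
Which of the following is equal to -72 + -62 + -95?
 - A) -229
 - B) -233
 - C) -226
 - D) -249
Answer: A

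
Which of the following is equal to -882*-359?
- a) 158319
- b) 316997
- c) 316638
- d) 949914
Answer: c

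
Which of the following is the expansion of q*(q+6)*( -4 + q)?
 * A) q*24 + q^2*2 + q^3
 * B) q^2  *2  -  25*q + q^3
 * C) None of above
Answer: C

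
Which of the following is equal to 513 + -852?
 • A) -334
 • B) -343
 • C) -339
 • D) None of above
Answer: C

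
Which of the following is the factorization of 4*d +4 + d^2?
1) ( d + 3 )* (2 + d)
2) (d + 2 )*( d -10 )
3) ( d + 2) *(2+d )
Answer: 3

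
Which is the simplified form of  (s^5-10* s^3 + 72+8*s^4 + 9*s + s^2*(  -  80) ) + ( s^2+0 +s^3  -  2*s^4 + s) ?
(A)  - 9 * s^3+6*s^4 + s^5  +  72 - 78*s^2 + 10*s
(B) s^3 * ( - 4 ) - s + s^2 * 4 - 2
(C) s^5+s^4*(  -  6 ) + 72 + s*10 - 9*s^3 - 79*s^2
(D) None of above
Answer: D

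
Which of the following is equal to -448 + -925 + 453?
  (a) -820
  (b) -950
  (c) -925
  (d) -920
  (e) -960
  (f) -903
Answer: d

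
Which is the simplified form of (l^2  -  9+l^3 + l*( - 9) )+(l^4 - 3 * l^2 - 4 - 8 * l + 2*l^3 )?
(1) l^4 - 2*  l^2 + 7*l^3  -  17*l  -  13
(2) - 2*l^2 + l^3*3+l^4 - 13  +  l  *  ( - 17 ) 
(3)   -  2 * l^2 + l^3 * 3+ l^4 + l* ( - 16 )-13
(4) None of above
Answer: 2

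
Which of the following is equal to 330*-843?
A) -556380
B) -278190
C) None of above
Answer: B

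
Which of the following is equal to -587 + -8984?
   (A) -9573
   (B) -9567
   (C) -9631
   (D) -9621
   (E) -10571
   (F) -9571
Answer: F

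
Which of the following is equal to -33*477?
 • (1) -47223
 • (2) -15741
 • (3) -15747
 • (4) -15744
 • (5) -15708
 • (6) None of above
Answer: 2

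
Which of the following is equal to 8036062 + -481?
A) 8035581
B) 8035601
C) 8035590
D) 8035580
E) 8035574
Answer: A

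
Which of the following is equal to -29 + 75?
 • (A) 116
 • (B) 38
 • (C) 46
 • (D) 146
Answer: C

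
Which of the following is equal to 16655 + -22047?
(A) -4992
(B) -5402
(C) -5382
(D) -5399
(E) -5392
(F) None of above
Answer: E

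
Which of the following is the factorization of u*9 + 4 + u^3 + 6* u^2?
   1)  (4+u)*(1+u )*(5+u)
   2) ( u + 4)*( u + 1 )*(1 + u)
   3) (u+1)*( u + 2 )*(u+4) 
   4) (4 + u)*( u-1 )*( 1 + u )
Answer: 2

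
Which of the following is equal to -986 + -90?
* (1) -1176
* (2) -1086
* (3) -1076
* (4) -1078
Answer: 3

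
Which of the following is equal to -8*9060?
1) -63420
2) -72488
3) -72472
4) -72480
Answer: 4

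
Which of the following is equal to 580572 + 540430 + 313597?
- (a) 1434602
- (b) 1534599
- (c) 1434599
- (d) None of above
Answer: c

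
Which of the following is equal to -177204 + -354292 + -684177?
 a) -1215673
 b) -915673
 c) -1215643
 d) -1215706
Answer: a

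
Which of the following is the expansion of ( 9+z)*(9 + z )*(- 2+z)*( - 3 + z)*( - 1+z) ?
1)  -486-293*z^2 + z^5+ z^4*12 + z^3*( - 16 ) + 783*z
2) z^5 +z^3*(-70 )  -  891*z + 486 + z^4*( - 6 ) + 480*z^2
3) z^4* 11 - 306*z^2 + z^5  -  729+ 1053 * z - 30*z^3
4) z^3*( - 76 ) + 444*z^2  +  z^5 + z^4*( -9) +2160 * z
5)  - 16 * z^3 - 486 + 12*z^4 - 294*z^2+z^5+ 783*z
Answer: 5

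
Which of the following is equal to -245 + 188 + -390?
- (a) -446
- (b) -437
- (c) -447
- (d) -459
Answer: c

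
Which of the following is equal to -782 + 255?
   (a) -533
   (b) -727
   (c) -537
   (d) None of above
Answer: d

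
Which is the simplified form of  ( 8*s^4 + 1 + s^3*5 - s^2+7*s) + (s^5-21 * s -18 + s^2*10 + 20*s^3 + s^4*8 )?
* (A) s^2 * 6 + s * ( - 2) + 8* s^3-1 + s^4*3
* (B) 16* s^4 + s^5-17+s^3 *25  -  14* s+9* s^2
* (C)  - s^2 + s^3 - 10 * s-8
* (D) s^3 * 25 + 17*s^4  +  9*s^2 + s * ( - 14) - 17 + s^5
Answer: B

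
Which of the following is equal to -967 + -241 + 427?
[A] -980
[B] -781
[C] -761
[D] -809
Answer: B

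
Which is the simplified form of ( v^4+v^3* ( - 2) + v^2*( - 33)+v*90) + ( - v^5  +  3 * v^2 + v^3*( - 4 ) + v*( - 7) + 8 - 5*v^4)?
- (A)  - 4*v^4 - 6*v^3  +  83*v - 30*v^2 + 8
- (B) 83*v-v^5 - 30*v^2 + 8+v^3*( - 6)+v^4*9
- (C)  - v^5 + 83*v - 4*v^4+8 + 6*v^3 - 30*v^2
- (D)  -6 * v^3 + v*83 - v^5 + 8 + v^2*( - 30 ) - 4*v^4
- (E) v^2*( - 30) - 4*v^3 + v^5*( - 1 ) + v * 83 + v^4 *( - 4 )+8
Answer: D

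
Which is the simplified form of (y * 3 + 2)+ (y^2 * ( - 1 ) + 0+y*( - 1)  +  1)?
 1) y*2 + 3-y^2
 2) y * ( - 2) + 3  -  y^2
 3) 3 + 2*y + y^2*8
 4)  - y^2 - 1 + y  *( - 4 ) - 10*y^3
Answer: 1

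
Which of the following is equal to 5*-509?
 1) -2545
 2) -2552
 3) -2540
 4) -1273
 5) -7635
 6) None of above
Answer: 1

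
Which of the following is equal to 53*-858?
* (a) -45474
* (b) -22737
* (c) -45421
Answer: a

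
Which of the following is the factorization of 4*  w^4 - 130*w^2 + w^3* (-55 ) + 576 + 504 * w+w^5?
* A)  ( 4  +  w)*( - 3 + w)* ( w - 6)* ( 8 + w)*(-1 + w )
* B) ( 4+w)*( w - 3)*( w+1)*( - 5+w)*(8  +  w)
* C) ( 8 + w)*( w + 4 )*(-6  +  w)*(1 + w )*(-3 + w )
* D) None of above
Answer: C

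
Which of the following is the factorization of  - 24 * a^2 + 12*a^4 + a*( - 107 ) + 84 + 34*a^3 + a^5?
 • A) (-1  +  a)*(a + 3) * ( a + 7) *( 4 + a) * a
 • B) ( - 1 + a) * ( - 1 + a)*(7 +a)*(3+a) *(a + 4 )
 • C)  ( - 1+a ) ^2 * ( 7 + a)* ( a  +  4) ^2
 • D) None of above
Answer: B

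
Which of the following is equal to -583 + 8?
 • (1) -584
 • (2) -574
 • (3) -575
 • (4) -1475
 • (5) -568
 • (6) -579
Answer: 3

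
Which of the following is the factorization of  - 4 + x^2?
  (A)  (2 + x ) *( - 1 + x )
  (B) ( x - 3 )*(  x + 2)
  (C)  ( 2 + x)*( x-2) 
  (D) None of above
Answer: C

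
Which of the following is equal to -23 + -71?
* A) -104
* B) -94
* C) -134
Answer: B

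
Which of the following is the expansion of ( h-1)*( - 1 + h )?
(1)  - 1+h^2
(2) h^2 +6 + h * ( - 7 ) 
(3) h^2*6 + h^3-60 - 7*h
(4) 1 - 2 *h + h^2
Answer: 4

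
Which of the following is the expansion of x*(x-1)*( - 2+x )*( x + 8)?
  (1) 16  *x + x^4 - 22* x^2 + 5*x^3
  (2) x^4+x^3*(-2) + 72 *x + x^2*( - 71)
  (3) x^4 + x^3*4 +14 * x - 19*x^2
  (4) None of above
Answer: 1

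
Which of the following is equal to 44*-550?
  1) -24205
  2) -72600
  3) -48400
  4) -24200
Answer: 4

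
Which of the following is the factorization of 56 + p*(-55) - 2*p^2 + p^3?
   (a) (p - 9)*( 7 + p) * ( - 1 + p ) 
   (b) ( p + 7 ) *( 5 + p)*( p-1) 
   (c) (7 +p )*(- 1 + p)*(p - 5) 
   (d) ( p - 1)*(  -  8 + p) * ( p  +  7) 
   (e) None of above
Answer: d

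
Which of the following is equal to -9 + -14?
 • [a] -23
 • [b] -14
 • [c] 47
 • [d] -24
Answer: a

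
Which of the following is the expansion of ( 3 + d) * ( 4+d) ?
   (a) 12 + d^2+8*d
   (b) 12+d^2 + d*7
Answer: b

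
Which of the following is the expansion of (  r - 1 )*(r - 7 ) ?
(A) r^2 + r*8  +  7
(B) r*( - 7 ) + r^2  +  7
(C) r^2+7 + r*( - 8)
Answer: C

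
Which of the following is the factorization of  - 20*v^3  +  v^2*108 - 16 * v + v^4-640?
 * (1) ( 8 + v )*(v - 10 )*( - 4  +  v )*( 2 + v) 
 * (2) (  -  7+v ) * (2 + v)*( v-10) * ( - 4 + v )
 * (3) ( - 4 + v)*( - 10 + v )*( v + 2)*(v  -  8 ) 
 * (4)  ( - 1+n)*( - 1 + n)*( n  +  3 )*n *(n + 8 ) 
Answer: 3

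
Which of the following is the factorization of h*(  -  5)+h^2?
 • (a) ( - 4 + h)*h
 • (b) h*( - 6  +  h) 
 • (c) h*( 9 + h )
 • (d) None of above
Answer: d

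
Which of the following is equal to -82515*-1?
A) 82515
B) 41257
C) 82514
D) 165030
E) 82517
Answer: A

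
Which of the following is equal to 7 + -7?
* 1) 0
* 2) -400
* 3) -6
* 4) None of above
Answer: 1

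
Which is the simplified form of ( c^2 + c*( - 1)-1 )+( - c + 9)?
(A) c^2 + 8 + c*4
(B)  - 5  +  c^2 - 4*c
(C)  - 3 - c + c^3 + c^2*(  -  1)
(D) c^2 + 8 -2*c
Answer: D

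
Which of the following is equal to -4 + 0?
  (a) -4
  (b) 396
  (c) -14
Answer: a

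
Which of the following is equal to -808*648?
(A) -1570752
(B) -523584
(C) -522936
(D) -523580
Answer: B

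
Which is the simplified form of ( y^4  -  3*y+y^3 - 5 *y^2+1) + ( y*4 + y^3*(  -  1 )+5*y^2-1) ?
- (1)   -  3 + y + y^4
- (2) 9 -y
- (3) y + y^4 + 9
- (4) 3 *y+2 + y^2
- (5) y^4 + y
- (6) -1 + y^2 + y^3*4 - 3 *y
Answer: 5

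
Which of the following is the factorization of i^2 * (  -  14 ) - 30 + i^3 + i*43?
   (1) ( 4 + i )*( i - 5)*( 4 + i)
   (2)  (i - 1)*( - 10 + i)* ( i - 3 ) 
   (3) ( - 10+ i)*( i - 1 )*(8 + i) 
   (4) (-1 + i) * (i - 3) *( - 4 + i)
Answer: 2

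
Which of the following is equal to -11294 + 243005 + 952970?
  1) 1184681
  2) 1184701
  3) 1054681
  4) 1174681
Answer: 1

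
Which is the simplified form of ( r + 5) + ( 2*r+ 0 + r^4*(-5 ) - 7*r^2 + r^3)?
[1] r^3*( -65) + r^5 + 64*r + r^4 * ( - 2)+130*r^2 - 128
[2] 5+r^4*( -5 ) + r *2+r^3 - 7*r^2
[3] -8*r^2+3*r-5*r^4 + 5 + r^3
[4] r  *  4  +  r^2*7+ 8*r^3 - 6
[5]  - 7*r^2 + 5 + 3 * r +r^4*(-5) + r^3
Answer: 5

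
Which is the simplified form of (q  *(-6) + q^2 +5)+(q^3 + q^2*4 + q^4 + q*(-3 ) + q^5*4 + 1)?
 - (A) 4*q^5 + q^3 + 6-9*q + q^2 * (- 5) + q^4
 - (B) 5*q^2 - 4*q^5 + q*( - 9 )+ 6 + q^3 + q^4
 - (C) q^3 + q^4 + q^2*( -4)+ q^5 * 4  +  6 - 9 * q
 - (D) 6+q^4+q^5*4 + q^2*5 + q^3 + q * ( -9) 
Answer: D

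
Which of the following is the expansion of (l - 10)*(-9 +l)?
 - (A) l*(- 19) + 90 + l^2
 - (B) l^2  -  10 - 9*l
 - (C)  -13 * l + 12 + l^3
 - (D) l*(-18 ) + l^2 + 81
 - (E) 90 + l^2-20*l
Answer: A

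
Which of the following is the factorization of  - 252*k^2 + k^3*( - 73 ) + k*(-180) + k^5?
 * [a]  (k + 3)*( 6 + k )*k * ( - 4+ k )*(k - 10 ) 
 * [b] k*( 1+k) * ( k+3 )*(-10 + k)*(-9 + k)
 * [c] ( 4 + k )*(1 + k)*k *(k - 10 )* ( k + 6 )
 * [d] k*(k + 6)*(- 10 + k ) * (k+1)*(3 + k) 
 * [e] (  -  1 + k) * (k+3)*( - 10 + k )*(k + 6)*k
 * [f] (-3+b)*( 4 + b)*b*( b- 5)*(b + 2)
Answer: d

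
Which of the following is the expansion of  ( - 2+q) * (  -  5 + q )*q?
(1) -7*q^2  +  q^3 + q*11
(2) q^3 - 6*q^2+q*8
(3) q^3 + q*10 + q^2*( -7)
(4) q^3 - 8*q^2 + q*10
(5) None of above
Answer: 3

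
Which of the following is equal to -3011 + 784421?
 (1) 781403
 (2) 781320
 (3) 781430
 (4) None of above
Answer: 4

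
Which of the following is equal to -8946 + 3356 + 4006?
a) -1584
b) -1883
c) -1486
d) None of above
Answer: a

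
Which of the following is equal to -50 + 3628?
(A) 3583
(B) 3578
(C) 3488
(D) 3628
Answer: B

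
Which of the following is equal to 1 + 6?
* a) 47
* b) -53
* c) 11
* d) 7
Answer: d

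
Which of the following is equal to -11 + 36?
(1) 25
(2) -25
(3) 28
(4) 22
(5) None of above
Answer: 1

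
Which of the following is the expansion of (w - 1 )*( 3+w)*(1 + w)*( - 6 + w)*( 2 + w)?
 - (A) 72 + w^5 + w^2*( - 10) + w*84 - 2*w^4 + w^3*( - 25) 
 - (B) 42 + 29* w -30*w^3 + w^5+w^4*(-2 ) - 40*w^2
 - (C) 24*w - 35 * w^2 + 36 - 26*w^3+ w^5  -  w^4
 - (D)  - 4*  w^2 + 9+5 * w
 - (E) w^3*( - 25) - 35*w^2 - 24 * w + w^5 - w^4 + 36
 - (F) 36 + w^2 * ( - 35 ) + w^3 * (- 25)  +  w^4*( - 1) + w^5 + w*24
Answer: F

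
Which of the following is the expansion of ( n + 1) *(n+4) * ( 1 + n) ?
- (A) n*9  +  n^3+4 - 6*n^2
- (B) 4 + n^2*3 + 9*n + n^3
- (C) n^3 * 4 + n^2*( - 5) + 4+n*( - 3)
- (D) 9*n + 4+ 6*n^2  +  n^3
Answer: D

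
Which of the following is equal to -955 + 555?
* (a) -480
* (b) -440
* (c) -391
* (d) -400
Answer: d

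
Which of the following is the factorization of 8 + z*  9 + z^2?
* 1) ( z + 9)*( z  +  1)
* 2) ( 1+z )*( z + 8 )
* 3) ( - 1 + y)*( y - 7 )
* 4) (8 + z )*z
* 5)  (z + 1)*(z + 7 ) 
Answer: 2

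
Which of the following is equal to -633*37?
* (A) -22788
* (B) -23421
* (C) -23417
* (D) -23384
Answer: B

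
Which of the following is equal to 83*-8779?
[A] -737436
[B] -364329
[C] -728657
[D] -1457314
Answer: C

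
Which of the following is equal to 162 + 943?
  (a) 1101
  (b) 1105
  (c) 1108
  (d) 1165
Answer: b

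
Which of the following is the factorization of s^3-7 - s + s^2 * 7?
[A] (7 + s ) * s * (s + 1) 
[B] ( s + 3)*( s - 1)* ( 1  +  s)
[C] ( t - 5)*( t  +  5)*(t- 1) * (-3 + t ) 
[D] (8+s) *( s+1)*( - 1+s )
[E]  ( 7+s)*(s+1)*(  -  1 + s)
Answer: E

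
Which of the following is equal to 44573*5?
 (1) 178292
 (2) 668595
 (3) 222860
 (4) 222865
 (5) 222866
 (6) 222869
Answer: 4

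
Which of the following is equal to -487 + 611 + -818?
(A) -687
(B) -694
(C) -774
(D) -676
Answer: B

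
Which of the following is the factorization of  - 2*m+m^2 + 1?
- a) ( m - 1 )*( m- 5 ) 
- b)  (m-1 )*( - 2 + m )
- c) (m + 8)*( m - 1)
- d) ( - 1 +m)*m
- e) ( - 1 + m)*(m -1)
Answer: e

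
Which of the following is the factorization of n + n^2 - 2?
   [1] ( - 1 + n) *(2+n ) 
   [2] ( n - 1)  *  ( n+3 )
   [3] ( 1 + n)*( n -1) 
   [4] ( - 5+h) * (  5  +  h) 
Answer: 1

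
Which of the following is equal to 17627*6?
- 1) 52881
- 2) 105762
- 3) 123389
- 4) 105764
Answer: 2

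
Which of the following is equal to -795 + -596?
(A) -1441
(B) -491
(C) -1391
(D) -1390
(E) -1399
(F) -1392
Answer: C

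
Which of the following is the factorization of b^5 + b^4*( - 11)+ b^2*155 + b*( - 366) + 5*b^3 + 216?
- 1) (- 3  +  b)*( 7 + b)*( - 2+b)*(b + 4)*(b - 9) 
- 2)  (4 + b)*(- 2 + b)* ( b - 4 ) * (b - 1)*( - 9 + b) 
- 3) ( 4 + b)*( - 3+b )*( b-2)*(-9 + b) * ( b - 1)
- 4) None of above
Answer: 3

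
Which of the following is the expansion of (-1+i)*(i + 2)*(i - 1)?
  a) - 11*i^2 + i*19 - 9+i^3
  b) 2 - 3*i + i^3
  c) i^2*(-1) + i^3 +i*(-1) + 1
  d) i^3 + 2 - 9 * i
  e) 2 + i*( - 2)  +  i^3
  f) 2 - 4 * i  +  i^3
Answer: b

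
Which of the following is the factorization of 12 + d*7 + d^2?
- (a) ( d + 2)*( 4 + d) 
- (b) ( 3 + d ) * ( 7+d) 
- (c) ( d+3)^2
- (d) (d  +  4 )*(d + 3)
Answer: d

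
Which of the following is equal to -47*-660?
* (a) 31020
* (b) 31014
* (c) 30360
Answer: a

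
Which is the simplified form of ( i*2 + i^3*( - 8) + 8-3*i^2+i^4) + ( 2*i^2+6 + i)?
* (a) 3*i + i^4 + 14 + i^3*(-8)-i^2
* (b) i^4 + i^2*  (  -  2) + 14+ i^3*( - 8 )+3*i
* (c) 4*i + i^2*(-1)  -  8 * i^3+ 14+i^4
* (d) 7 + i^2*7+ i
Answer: a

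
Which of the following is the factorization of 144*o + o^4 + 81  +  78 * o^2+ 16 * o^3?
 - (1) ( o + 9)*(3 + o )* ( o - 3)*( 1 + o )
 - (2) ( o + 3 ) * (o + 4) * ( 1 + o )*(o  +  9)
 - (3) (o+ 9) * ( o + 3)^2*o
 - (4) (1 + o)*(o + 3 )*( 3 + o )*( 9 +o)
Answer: 4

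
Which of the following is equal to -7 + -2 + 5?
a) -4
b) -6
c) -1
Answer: a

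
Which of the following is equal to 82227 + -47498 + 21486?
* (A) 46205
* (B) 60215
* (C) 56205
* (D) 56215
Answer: D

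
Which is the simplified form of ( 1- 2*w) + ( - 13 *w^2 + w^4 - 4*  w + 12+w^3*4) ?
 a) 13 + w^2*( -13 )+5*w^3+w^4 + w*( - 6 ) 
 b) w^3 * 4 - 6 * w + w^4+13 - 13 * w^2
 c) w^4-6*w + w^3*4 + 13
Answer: b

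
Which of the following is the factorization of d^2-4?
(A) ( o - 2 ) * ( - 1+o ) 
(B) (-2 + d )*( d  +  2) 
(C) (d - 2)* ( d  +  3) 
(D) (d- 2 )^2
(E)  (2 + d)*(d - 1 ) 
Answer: B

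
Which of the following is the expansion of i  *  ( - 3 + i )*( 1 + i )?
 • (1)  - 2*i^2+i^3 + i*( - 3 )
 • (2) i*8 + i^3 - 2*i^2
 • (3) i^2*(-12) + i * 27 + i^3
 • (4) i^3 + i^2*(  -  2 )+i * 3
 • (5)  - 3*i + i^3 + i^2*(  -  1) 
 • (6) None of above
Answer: 1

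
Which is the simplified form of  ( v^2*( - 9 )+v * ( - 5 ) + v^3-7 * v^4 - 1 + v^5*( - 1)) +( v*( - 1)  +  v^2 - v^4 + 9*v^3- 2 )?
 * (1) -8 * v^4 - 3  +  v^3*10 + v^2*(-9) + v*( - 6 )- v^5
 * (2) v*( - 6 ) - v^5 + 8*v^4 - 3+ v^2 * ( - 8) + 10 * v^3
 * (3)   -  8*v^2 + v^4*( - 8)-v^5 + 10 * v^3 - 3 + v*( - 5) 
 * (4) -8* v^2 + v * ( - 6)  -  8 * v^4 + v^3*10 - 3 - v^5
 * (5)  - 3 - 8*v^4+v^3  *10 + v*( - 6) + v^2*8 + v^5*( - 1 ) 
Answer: 4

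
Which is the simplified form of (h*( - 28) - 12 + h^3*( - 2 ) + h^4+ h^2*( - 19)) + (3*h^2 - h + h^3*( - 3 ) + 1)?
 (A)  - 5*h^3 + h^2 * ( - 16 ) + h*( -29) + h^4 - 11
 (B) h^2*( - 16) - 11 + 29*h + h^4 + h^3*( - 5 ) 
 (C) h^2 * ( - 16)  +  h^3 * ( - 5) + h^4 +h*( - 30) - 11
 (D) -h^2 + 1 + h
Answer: A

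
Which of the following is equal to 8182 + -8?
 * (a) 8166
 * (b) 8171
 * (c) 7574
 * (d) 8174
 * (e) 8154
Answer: d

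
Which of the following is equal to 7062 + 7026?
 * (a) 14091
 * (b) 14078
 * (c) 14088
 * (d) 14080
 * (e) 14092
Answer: c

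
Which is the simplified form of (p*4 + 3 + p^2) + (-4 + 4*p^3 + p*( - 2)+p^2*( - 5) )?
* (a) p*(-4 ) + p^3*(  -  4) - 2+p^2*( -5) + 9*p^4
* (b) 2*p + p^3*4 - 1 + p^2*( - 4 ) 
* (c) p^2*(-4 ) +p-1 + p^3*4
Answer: b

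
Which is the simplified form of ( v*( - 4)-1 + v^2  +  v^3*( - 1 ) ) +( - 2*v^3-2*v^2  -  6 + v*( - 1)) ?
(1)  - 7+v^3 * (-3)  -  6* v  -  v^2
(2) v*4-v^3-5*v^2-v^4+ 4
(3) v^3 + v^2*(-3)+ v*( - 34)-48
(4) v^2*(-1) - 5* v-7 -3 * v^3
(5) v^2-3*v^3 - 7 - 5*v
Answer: 4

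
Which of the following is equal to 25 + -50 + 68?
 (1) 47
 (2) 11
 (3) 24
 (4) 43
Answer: 4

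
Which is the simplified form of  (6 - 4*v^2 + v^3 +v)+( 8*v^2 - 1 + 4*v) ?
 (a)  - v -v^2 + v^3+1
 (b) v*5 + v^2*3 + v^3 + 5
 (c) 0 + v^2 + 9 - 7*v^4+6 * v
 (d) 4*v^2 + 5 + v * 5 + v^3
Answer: d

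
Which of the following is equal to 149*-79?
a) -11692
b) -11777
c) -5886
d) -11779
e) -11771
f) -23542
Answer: e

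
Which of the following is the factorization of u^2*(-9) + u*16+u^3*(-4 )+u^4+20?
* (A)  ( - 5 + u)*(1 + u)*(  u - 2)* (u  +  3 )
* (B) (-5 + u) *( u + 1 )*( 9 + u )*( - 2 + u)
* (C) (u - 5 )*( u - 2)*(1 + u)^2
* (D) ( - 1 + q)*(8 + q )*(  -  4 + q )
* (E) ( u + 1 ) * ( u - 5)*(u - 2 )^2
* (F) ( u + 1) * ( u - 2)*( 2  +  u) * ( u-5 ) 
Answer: F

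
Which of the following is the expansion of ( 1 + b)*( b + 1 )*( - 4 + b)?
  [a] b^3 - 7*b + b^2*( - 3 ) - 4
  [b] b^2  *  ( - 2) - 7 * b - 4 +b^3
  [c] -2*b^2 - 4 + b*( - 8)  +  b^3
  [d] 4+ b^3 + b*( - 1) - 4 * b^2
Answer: b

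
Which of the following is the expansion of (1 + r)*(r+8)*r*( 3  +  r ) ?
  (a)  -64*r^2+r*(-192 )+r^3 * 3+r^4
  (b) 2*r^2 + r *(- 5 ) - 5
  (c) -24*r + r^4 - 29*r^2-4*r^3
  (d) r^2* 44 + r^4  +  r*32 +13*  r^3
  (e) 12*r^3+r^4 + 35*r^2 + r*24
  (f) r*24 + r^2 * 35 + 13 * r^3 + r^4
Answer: e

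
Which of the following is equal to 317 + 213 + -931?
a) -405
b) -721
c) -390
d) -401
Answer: d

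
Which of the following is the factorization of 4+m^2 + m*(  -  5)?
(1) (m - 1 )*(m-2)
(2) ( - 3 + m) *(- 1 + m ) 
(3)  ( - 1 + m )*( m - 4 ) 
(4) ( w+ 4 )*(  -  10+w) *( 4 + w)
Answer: 3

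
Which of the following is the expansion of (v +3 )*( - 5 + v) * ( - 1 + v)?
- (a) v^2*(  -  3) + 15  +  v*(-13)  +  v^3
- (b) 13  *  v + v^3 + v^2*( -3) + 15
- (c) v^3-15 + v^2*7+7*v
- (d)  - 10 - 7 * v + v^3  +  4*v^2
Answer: a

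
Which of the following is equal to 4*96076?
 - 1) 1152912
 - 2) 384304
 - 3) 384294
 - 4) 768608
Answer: 2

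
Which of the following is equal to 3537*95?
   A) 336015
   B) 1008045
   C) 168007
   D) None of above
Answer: A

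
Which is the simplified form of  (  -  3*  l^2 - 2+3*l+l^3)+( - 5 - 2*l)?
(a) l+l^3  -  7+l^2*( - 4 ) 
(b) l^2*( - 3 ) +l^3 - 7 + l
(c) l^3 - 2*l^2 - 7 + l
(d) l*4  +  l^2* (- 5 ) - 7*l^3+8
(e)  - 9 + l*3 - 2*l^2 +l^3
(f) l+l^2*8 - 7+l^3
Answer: b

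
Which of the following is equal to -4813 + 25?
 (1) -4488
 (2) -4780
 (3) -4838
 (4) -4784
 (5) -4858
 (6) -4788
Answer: 6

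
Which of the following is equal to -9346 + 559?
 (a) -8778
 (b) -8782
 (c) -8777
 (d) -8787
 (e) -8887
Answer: d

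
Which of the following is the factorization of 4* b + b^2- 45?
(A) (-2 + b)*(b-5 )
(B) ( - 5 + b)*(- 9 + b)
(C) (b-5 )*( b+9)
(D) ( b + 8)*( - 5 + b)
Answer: C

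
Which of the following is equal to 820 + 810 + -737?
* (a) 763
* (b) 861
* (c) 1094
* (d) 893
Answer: d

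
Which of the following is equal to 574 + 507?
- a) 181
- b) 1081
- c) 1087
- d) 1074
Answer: b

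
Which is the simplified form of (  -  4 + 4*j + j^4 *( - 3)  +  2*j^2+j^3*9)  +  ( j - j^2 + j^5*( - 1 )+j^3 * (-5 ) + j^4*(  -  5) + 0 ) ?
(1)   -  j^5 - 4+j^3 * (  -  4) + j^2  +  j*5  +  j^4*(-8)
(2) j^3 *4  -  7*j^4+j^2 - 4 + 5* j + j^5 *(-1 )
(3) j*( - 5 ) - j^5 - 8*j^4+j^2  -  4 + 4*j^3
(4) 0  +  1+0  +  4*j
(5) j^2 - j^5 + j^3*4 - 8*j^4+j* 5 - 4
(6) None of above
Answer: 5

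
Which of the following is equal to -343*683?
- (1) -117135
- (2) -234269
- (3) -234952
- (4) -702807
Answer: 2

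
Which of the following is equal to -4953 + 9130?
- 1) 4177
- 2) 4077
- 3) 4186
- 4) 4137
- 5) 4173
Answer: 1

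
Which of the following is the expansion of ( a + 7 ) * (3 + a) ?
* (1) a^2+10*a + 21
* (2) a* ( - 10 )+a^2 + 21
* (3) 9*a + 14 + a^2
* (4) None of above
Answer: 1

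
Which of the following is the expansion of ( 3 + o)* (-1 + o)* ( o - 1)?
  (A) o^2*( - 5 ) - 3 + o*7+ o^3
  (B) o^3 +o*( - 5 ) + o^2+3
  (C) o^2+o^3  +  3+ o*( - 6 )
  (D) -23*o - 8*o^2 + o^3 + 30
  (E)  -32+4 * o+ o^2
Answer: B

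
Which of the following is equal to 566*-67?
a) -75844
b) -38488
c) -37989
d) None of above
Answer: d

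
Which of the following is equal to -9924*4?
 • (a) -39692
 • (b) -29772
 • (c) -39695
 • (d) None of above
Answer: d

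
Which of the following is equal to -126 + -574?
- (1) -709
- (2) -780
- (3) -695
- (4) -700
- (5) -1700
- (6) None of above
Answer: 4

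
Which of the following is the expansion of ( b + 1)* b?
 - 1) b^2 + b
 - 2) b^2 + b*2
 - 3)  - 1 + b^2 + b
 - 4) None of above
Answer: 1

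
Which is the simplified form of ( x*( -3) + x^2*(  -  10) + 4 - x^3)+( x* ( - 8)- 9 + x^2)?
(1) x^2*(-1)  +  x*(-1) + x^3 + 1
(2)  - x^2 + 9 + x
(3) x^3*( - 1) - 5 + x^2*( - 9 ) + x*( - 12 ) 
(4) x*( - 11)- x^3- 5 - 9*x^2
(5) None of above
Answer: 4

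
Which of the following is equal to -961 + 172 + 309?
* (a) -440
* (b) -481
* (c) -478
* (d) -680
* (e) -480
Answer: e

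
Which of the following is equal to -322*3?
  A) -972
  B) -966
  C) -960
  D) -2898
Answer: B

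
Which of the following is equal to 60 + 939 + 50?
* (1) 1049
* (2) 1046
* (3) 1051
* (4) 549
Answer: 1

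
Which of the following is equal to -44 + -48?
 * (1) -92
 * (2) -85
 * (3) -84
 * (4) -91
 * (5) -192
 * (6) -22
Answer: 1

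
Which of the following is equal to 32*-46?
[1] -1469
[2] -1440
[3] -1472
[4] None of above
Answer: 3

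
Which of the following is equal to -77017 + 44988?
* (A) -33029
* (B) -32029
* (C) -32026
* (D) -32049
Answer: B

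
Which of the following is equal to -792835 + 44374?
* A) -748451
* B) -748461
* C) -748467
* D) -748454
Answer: B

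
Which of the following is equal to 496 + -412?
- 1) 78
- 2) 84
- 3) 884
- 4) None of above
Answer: 2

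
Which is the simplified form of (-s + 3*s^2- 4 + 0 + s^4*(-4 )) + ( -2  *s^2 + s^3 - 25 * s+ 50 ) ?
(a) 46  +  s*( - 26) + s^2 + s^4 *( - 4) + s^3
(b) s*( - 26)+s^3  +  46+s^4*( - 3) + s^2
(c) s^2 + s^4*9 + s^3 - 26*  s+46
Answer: a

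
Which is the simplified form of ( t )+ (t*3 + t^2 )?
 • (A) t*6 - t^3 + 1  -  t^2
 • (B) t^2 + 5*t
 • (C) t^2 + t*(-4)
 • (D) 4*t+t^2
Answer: D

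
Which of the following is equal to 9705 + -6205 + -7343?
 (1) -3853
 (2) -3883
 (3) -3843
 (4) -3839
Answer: 3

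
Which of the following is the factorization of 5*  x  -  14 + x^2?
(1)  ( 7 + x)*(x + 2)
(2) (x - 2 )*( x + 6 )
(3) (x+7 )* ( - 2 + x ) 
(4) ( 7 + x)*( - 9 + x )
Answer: 3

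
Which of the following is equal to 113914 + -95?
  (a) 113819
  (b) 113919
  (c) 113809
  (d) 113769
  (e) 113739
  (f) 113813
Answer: a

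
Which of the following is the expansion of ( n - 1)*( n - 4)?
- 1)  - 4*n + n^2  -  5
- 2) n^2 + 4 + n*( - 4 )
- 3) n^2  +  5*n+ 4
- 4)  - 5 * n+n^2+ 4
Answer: 4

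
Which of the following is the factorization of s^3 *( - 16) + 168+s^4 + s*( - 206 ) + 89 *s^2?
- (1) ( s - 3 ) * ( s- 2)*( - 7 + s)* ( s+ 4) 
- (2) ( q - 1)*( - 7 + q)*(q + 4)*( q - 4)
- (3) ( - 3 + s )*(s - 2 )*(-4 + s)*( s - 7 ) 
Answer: 3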